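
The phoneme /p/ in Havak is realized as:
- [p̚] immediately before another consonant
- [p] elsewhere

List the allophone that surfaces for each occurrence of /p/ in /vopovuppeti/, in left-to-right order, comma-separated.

[p], [p̚], [p]

Occurrence 1 (position 3): no conditioning environment matches → elsewhere allophone [p].
Occurrence 2 (position 7): immediately before another consonant → [p̚].
Occurrence 3 (position 8): no conditioning environment matches → elsewhere allophone [p].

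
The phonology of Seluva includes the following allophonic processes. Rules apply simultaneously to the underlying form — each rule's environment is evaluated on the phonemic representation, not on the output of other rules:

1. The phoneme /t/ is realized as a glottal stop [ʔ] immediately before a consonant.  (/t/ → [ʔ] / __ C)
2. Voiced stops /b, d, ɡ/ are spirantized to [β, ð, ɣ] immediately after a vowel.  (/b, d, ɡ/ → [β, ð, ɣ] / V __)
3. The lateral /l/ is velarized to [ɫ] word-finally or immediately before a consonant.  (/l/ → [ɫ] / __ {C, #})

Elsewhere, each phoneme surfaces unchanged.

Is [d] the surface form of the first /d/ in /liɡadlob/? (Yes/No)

Rule 2 applies to /d/ (between /a/ and /l/: immediately after a vowel) → [ð].
The actual realization is [ð], not [d].

No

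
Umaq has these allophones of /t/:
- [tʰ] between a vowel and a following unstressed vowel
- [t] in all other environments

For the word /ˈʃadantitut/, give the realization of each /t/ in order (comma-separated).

Occurrence 1 (position 6): no conditioning environment matches → elsewhere allophone [t].
Occurrence 2 (position 8): between a vowel and a following unstressed vowel → [tʰ].
Occurrence 3 (position 10): no conditioning environment matches → elsewhere allophone [t].

[t], [tʰ], [t]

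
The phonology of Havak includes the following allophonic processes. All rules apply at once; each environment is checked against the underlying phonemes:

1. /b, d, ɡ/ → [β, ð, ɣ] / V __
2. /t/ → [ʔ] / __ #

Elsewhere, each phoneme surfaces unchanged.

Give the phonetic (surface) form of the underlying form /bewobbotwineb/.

[bewoβbotwineβ]

/b/ (word-initial) is in the target of rule 1 but the environment (immediately after a vowel) is not met → [b].
/e/ (between /b/ and /w/) is unaffected → [e].
/w/ stays [w].
/o/ stays [o].
/b/ meets the environment for rule 1 (immediately after a vowel) → [β].
/b/ (between /b/ and /o/) fails the environment for rule 1, so it stays [b].
/o/ (between /b/ and /t/) is unaffected → [o].
/t/ (between /o/ and /w/) fails the environment for rule 2, so it stays [t].
/w/ (between /t/ and /i/): no rule targets it → [w].
/i/ (between /w/ and /n/) is unaffected → [i].
/n/ stays [n].
/e/ stays [e].
/b/ meets the environment for rule 1 (immediately after a vowel) → [β].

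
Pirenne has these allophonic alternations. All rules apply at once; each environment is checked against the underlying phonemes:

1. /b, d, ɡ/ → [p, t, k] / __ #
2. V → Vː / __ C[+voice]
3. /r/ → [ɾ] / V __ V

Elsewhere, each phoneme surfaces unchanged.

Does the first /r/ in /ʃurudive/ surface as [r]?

No

/r/ (between /u/ and /u/): between two vowels, so rule 3 applies → [ɾ].
The actual realization is [ɾ], not [r].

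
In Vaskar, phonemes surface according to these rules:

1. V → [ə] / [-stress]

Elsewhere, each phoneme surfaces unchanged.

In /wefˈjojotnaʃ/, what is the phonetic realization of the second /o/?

[ə]

Rule 1 applies to /o/ (between /j/ and /t/: in an unstressed syllable) → [ə].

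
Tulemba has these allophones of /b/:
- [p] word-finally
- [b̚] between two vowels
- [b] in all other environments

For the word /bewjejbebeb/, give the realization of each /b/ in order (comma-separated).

Occurrence 1 (position 1): no conditioning environment matches → elsewhere allophone [b].
Occurrence 2 (position 7): no conditioning environment matches → elsewhere allophone [b].
Occurrence 3 (position 9): between two vowels → [b̚].
Occurrence 4 (position 11): word-finally → [p].

[b], [b], [b̚], [p]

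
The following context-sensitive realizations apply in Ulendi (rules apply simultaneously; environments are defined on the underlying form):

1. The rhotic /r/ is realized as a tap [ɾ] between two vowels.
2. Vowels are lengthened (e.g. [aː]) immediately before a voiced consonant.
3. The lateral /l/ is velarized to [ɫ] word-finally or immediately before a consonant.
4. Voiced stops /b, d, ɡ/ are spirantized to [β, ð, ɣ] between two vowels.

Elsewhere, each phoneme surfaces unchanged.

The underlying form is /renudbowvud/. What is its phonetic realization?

/r/ (word-initial): rule 1 targets it, but not between two vowels → unchanged [r].
/e/ (between /r/ and /n/): before a voiced consonant, so rule 2 applies → [eː].
/n/ — not in any rule's target class → [n].
/u/ (between /n/ and /d/): before a voiced consonant, so rule 2 applies → [uː].
/d/ (between /u/ and /b/) fails the environment for rule 4, so it stays [d].
/b/ — between /d/ and /o/; rule 4 does not apply here → [b].
/o/ — between /b/ and /w/, before a voiced consonant — surfaces as [oː] (rule 2).
/w/ (between /o/ and /v/): no rule targets it → [w].
/v/ (between /w/ and /u/) is unaffected → [v].
/u/ — between /v/ and /d/, before a voiced consonant — surfaces as [uː] (rule 2).
/d/ (word-final) fails the environment for rule 4, so it stays [d].

[reːnuːdboːwvuːd]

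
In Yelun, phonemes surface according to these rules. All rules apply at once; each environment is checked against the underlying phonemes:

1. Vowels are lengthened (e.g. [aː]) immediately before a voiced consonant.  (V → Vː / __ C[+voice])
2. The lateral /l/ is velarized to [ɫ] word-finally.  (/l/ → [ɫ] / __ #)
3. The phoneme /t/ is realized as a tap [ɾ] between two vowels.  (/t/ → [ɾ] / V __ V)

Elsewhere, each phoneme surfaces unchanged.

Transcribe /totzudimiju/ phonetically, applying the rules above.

[totzuːdiːmiːju]

/t/ (word-initial): rule 3 targets it, but not between two vowels → unchanged [t].
/o/ (between /t/ and /t/) fails the environment for rule 1, so it stays [o].
/t/ — between /o/ and /z/; rule 3 does not apply here → [t].
/z/ — not in any rule's target class → [z].
/u/ (between /z/ and /d/): before a voiced consonant, so rule 1 applies → [uː].
/d/ (between /u/ and /i/) is unaffected → [d].
/i/ (between /d/ and /m/) occurs before a voiced consonant → [iː] by rule 1.
/m/ stays [m].
Rule 1 applies to /i/ (between /m/ and /j/: before a voiced consonant) → [iː].
/j/ stays [j].
/u/ — word-final; rule 1 does not apply here → [u].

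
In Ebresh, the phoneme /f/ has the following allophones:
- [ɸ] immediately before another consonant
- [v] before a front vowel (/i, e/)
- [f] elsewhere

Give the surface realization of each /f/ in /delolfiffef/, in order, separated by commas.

[v], [ɸ], [v], [f]

Occurrence 1 (position 6): before a front vowel (/i, e/) → [v].
Occurrence 2 (position 8): immediately before another consonant → [ɸ].
Occurrence 3 (position 9): before a front vowel (/i, e/) → [v].
Occurrence 4 (position 11): no conditioning environment matches → elsewhere allophone [f].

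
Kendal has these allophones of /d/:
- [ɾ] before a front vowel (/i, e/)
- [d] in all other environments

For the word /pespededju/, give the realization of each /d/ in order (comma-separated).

Occurrence 1 (position 6): before a front vowel (/i, e/) → [ɾ].
Occurrence 2 (position 8): no conditioning environment matches → elsewhere allophone [d].

[ɾ], [d]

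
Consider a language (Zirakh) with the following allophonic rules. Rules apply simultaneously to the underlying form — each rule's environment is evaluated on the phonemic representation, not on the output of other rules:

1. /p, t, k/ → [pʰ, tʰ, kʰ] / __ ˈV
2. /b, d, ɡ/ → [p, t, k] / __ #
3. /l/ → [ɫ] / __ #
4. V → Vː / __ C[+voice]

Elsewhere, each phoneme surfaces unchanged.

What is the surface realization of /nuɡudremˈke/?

[nuːɡuːdreːmˈkʰe]

/n/ stays [n].
/u/ (between /n/ and /ɡ/): before a voiced consonant, so rule 4 applies → [uː].
/ɡ/ (between /u/ and /u/): rule 2 targets it, but not word-finally → unchanged [ɡ].
/u/ meets the environment for rule 4 (before a voiced consonant) → [uː].
/d/ — between /u/ and /r/; rule 2 does not apply here → [d].
/r/ (between /d/ and /e/): no rule targets it → [r].
/e/ meets the environment for rule 4 (before a voiced consonant) → [eː].
/m/ (between /e/ and /k/) is unaffected → [m].
/k/ (between /m/ and /e/) occurs immediately before a stressed vowel → [kʰ] by rule 1.
/e/ (word-final) is in the target of rule 4 but the environment (before a voiced consonant) is not met → [e].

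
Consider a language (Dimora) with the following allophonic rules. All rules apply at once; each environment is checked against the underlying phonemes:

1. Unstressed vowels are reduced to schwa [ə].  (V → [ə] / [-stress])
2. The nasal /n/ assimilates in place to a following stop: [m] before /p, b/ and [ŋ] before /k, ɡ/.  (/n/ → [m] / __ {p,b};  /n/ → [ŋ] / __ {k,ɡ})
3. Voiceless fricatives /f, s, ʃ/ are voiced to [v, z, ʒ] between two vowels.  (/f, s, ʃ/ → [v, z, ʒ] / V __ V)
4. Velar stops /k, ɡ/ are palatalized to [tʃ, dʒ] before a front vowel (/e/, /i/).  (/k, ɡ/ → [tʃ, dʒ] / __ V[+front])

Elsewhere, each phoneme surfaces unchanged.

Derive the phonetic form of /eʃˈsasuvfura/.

[əʃˈsazəvfərə]

/e/ — word-initial, in an unstressed syllable — surfaces as [ə] (rule 1).
/ʃ/ (between /e/ and /s/): rule 3 targets it, but not between two vowels → unchanged [ʃ].
/s/ (between /ʃ/ and /a/): rule 3 targets it, but not between two vowels → unchanged [s].
/a/ (between /s/ and /s/): rule 1 targets it, but not in an unstressed syllable → unchanged [a].
/s/ meets the environment for rule 3 (between two vowels) → [z].
/u/ meets the environment for rule 1 (in an unstressed syllable) → [ə].
/f/ — between /v/ and /u/; rule 3 does not apply here → [f].
/u/ — between /f/ and /r/, in an unstressed syllable — surfaces as [ə] (rule 1).
/a/ (word-final) occurs in an unstressed syllable → [ə] by rule 1.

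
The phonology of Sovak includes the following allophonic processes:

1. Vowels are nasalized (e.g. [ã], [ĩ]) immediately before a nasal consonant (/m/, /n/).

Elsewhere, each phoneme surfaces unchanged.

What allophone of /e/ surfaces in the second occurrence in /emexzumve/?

/e/ (between /m/ and /x/): rule 1 targets it, but not before a nasal consonant → unchanged [e].

[e]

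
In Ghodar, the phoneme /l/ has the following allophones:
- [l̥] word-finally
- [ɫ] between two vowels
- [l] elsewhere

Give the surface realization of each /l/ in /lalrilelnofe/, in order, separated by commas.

[l], [l], [ɫ], [l]

Occurrence 1 (position 1): no conditioning environment matches → elsewhere allophone [l].
Occurrence 2 (position 3): no conditioning environment matches → elsewhere allophone [l].
Occurrence 3 (position 6): between two vowels → [ɫ].
Occurrence 4 (position 8): no conditioning environment matches → elsewhere allophone [l].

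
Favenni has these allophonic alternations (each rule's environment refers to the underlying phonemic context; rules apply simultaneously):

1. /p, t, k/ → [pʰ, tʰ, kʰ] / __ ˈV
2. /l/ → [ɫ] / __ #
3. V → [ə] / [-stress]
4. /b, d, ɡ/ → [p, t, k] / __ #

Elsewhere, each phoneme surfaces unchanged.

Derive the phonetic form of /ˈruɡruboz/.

[ˈruɡrəbəz]

/u/ (between /r/ and /ɡ/) fails the environment for rule 3, so it stays [u].
/ɡ/ (between /u/ and /r/): rule 4 targets it, but not word-finally → unchanged [ɡ].
/u/ — between /r/ and /b/, in an unstressed syllable — surfaces as [ə] (rule 3).
/b/ — between /u/ and /o/; rule 4 does not apply here → [b].
Rule 3 applies to /o/ (between /b/ and /z/: in an unstressed syllable) → [ə].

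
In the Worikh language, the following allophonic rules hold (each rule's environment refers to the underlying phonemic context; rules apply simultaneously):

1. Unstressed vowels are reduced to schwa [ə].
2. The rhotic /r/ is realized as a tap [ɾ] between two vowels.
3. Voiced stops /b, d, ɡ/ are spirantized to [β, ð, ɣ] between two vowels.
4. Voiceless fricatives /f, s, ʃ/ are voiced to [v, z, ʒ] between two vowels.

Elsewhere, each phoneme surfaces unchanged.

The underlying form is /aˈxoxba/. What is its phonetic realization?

/a/ (word-initial) occurs in an unstressed syllable → [ə] by rule 1.
/x/ — not in any rule's target class → [x].
/o/ (between /x/ and /x/): rule 1 targets it, but not in an unstressed syllable → unchanged [o].
/x/ (between /o/ and /b/) is unaffected → [x].
/b/ — between /x/ and /a/; rule 3 does not apply here → [b].
/a/ (word-final) occurs in an unstressed syllable → [ə] by rule 1.

[əˈxoxbə]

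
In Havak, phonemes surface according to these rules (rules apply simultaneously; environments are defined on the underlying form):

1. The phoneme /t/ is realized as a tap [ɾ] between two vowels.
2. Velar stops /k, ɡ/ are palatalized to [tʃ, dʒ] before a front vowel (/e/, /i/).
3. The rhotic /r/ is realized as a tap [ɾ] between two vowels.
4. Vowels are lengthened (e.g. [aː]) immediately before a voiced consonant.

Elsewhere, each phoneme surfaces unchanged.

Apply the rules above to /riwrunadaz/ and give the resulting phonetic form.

[riːwruːnaːdaːz]

/r/ (word-initial) fails the environment for rule 3, so it stays [r].
/i/ meets the environment for rule 4 (before a voiced consonant) → [iː].
/w/ (between /i/ and /r/) is unaffected → [w].
/r/ (between /w/ and /u/) fails the environment for rule 3, so it stays [r].
/u/ (between /r/ and /n/): before a voiced consonant, so rule 4 applies → [uː].
/n/ — not in any rule's target class → [n].
/a/ — between /n/ and /d/, before a voiced consonant — surfaces as [aː] (rule 4).
/d/ — not in any rule's target class → [d].
/a/ (between /d/ and /z/): before a voiced consonant, so rule 4 applies → [aː].
/z/ — not in any rule's target class → [z].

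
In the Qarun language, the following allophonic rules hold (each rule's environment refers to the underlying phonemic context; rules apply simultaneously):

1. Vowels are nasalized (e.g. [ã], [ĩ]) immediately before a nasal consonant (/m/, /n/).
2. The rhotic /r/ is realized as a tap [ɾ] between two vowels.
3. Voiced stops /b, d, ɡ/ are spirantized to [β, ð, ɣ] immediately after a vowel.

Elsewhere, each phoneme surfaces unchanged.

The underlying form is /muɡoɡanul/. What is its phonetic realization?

[muɣoɣãnul]

/m/ (word-initial) is unaffected → [m].
/u/ (between /m/ and /ɡ/) is in the target of rule 1 but the environment (before a nasal consonant) is not met → [u].
/ɡ/ (between /u/ and /o/): immediately after a vowel, so rule 3 applies → [ɣ].
/o/ (between /ɡ/ and /ɡ/) is in the target of rule 1 but the environment (before a nasal consonant) is not met → [o].
/ɡ/ — between /o/ and /a/, immediately after a vowel — surfaces as [ɣ] (rule 3).
/a/ — between /ɡ/ and /n/, before a nasal consonant — surfaces as [ã] (rule 1).
/n/ stays [n].
/u/ (between /n/ and /l/) fails the environment for rule 1, so it stays [u].
/l/ — not in any rule's target class → [l].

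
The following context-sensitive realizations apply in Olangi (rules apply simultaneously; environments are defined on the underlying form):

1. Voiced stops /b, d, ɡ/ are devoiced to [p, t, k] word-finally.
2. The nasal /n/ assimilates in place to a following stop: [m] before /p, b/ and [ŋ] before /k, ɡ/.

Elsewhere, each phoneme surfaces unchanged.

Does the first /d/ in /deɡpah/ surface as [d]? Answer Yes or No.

/d/ (word-initial): rule 1 targets it, but not word-finally → unchanged [d].
The actual realization is [d], which matches [d].

Yes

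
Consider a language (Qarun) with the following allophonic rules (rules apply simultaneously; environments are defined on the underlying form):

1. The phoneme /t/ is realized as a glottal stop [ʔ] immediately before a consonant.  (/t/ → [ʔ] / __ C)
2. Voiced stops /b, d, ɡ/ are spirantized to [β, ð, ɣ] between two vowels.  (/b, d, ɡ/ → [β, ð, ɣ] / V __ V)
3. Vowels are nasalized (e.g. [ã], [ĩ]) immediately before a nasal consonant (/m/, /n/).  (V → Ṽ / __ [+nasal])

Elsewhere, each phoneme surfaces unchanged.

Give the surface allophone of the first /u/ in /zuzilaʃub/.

/u/ (between /z/ and /z/) fails the environment for rule 3, so it stays [u].

[u]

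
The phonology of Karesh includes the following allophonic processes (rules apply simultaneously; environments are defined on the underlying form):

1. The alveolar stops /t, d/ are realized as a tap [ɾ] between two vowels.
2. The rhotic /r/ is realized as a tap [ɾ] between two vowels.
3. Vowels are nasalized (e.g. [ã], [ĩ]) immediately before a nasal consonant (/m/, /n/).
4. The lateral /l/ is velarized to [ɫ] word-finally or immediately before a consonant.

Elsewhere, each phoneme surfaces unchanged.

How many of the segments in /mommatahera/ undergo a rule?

3

Segments that undergo a rule: /o/ → [õ] (rule 3); /t/ → [ɾ] (rule 1); /r/ → [ɾ] (rule 2).
All other segments surface unchanged.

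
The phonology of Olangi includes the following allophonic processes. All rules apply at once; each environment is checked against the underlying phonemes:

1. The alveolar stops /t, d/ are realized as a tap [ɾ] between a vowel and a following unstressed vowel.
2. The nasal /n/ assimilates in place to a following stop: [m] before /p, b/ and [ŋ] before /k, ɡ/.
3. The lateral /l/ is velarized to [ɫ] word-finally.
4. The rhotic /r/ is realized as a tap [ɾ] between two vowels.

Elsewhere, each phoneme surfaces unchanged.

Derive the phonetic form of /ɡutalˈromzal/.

[ɡuɾalˈromzaɫ]

/ɡ/ (word-initial) is unaffected → [ɡ].
/u/ — not in any rule's target class → [u].
/t/ (between /u/ and /a/) occurs between a vowel and a following unstressed vowel → [ɾ] by rule 1.
/a/ stays [a].
/l/ (between /a/ and /r/): rule 3 targets it, but not word-finally → unchanged [l].
/r/ — between /l/ and /o/; rule 4 does not apply here → [r].
/o/ (between /r/ and /m/) is unaffected → [o].
/m/ — not in any rule's target class → [m].
/z/ (between /m/ and /a/): no rule targets it → [z].
/a/ — not in any rule's target class → [a].
/l/ — word-final, word-finally — surfaces as [ɫ] (rule 3).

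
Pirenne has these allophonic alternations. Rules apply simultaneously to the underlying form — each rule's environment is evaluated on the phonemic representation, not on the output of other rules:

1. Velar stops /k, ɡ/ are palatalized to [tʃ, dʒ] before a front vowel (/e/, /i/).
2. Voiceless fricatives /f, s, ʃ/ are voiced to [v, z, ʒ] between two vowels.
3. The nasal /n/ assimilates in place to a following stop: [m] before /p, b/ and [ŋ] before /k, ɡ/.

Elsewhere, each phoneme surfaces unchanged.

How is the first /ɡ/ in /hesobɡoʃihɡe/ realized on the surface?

[ɡ]

/ɡ/ (between /b/ and /o/): rule 1 targets it, but not before a front vowel → unchanged [ɡ].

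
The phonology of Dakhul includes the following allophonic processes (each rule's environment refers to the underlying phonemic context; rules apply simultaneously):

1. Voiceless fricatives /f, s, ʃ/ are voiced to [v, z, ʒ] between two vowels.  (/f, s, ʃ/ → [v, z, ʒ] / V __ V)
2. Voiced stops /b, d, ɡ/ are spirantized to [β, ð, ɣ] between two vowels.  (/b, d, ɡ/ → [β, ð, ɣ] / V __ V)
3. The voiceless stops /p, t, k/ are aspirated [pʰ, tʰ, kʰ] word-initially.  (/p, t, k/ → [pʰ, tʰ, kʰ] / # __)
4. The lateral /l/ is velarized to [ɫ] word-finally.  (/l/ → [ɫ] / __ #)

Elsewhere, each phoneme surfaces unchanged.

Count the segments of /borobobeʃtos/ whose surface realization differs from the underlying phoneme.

2

Segments that undergo a rule: /b/ → [β] (rule 2); /b/ → [β] (rule 2).
All other segments surface unchanged.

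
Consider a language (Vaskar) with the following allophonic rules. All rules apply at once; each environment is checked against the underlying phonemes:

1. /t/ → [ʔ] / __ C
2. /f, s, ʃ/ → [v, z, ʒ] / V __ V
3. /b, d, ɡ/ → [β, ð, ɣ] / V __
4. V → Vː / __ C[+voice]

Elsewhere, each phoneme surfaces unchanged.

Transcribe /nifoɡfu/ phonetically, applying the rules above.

/n/ (word-initial) is unaffected → [n].
/i/ (between /n/ and /f/): rule 4 targets it, but not before a voiced consonant → unchanged [i].
/f/ meets the environment for rule 2 (between two vowels) → [v].
/o/ — between /f/ and /ɡ/, before a voiced consonant — surfaces as [oː] (rule 4).
/ɡ/ (between /o/ and /f/) occurs immediately after a vowel → [ɣ] by rule 3.
/f/ (between /ɡ/ and /u/) is in the target of rule 2 but the environment (between two vowels) is not met → [f].
/u/ (word-final): rule 4 targets it, but not before a voiced consonant → unchanged [u].

[nivoːɣfu]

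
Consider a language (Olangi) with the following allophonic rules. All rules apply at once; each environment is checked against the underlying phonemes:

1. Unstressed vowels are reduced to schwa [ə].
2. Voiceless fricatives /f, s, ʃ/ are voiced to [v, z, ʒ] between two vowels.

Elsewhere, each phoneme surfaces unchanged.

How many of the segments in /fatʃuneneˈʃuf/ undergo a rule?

Segments that undergo a rule: /a/ → [ə] (rule 1); /u/ → [ə] (rule 1); /e/ → [ə] (rule 1); /e/ → [ə] (rule 1); /ʃ/ → [ʒ] (rule 2).
All other segments surface unchanged.

5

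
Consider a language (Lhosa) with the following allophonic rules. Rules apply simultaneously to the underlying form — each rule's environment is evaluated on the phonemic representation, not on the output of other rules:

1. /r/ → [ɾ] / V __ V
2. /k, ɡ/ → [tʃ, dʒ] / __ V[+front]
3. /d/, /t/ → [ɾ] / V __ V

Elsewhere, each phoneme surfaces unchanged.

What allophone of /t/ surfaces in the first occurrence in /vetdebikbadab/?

[t]

/t/ (between /e/ and /d/) is in the target of rule 3 but the environment (between two vowels) is not met → [t].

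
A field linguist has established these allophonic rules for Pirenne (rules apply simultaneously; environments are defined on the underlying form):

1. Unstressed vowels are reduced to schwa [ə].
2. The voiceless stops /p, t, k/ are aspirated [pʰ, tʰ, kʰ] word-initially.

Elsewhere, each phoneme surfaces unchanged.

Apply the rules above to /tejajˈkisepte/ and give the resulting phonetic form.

[tʰəjəjˈkisəptə]

/t/ meets the environment for rule 2 (word-initially) → [tʰ].
Rule 1 applies to /e/ (between /t/ and /j/: in an unstressed syllable) → [ə].
/j/ (between /e/ and /a/) is unaffected → [j].
/a/ (between /j/ and /j/) occurs in an unstressed syllable → [ə] by rule 1.
/j/ stays [j].
/k/ (between /j/ and /i/) is in the target of rule 2 but the environment (word-initially) is not met → [k].
/i/ (between /k/ and /s/): rule 1 targets it, but not in an unstressed syllable → unchanged [i].
/s/ — not in any rule's target class → [s].
/e/ — between /s/ and /p/, in an unstressed syllable — surfaces as [ə] (rule 1).
/p/ (between /e/ and /t/) fails the environment for rule 2, so it stays [p].
/t/ — between /p/ and /e/; rule 2 does not apply here → [t].
/e/ (word-final) occurs in an unstressed syllable → [ə] by rule 1.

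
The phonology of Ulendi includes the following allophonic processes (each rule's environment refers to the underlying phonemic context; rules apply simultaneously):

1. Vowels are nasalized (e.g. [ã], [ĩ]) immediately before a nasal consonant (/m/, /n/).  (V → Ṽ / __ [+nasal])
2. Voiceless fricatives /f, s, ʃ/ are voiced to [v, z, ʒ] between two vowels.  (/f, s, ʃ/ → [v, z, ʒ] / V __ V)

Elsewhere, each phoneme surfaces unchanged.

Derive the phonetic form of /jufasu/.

[juvazu]

/j/ (word-initial): no rule targets it → [j].
/u/ — between /j/ and /f/; rule 1 does not apply here → [u].
/f/ (between /u/ and /a/) occurs between two vowels → [v] by rule 2.
/a/ (between /f/ and /s/) fails the environment for rule 1, so it stays [a].
/s/ (between /a/ and /u/) occurs between two vowels → [z] by rule 2.
/u/ (word-final) is in the target of rule 1 but the environment (before a nasal consonant) is not met → [u].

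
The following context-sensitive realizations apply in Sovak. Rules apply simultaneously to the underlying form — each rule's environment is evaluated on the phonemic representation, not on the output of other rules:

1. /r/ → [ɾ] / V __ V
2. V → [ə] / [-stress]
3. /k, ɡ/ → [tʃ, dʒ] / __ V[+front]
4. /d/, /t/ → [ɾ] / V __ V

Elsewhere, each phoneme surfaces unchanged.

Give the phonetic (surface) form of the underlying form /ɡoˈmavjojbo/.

[ɡəˈmavjəjbə]

/ɡ/ — word-initial; rule 3 does not apply here → [ɡ].
/o/ (between /ɡ/ and /m/) occurs in an unstressed syllable → [ə] by rule 2.
/m/ (between /o/ and /a/) is unaffected → [m].
/a/ (between /m/ and /v/) is in the target of rule 2 but the environment (in an unstressed syllable) is not met → [a].
/v/ stays [v].
/j/ — not in any rule's target class → [j].
Rule 2 applies to /o/ (between /j/ and /j/: in an unstressed syllable) → [ə].
/j/ stays [j].
/b/ (between /j/ and /o/): no rule targets it → [b].
/o/ — word-final, in an unstressed syllable — surfaces as [ə] (rule 2).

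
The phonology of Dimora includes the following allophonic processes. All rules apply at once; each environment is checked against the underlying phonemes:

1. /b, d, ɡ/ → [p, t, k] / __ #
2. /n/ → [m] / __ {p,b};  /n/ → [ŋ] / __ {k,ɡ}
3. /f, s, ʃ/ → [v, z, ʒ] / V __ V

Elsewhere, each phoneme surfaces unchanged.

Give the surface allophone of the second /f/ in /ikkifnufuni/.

/f/ — between /u/ and /u/, between two vowels — surfaces as [v] (rule 3).

[v]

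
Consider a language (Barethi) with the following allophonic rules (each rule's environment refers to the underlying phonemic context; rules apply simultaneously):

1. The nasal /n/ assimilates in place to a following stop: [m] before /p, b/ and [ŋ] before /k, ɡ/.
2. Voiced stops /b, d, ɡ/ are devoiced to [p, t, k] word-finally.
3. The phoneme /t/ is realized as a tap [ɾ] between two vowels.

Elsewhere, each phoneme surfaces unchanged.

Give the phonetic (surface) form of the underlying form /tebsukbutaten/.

[tebsukbuɾaɾen]

/t/ (word-initial): rule 3 targets it, but not between two vowels → unchanged [t].
/e/ (between /t/ and /b/) is unaffected → [e].
/b/ (between /e/ and /s/) fails the environment for rule 2, so it stays [b].
/s/ — not in any rule's target class → [s].
/u/ (between /s/ and /k/): no rule targets it → [u].
/k/ stays [k].
/b/ (between /k/ and /u/) is in the target of rule 2 but the environment (word-finally) is not met → [b].
/u/ (between /b/ and /t/): no rule targets it → [u].
/t/ — between /u/ and /a/, between two vowels — surfaces as [ɾ] (rule 3).
/a/ (between /t/ and /t/) is unaffected → [a].
/t/ (between /a/ and /e/) occurs between two vowels → [ɾ] by rule 3.
/e/ (between /t/ and /n/): no rule targets it → [e].
/n/ (word-final) fails the environment for rule 1, so it stays [n].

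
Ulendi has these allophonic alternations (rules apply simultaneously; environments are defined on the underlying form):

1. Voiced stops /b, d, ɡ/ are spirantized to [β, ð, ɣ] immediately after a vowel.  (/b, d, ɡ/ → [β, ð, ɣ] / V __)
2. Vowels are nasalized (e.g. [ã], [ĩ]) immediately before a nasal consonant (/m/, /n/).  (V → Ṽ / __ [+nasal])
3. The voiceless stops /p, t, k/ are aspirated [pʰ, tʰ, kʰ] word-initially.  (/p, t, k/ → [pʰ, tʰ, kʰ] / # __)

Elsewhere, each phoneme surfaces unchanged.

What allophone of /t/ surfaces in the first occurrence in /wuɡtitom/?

[t]

/t/ (between /ɡ/ and /i/) fails the environment for rule 3, so it stays [t].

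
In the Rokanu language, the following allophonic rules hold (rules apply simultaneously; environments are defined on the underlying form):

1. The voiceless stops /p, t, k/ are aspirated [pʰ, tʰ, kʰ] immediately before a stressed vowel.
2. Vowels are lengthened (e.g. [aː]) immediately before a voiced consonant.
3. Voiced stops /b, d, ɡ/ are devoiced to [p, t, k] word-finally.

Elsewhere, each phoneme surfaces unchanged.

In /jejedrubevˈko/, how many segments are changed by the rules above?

Segments that undergo a rule: /e/ → [eː] (rule 2); /e/ → [eː] (rule 2); /u/ → [uː] (rule 2); /e/ → [eː] (rule 2); /k/ → [kʰ] (rule 1).
All other segments surface unchanged.

5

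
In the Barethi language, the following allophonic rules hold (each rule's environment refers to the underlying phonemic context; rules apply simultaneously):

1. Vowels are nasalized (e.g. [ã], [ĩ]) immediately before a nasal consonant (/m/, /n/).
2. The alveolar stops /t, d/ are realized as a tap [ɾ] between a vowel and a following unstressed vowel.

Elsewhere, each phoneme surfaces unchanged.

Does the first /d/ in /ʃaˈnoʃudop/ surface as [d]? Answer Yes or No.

No

/d/ (between /u/ and /o/): between a vowel and a following unstressed vowel, so rule 2 applies → [ɾ].
The actual realization is [ɾ], not [d].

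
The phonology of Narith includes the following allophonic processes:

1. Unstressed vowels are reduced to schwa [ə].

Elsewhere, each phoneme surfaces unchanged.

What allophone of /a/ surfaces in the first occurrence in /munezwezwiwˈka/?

/a/ (word-final) is in the target of rule 1 but the environment (in an unstressed syllable) is not met → [a].

[a]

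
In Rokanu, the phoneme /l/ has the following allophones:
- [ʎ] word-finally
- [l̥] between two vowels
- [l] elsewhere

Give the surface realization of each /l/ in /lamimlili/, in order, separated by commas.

Occurrence 1 (position 1): no conditioning environment matches → elsewhere allophone [l].
Occurrence 2 (position 6): no conditioning environment matches → elsewhere allophone [l].
Occurrence 3 (position 8): between two vowels → [l̥].

[l], [l], [l̥]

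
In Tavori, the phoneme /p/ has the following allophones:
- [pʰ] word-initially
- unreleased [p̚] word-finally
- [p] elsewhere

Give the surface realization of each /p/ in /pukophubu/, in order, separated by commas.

[pʰ], [p]

Occurrence 1 (position 1): word-initially → [pʰ].
Occurrence 2 (position 5): no conditioning environment matches → elsewhere allophone [p].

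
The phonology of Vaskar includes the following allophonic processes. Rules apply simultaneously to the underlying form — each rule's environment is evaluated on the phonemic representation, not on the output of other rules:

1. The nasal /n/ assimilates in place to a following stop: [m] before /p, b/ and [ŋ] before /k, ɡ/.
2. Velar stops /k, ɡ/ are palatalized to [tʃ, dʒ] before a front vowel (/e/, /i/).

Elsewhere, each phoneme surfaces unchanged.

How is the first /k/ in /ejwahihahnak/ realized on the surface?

/k/ (word-final) is in the target of rule 2 but the environment (before a front vowel) is not met → [k].

[k]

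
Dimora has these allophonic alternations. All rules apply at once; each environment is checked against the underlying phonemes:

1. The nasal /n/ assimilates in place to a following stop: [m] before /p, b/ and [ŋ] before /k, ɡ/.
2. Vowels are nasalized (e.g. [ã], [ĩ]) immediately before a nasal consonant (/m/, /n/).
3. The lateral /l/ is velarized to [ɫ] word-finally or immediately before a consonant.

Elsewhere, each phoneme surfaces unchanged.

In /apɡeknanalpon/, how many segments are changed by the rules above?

Segments that undergo a rule: /a/ → [ã] (rule 2); /l/ → [ɫ] (rule 3); /o/ → [õ] (rule 2).
All other segments surface unchanged.

3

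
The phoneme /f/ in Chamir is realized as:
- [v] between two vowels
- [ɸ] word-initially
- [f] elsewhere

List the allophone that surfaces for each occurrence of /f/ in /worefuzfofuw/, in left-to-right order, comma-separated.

[v], [f], [v]

Occurrence 1 (position 5): between two vowels → [v].
Occurrence 2 (position 8): no conditioning environment matches → elsewhere allophone [f].
Occurrence 3 (position 10): between two vowels → [v].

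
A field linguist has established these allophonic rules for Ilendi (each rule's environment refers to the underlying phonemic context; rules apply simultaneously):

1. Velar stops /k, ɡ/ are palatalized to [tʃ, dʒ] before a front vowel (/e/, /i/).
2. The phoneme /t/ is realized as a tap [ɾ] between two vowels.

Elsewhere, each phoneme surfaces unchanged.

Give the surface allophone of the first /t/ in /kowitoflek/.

[ɾ]

/t/ (between /i/ and /o/) occurs between two vowels → [ɾ] by rule 2.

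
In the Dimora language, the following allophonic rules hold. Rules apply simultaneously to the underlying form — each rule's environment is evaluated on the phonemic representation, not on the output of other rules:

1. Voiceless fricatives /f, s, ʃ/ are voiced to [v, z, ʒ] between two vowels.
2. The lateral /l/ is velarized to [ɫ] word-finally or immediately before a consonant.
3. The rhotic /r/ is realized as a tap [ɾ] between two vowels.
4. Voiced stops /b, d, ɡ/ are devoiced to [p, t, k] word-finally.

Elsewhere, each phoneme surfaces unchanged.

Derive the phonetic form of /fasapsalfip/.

[fazapsaɫfip]

/f/ (word-initial) is in the target of rule 1 but the environment (between two vowels) is not met → [f].
/a/ (between /f/ and /s/): no rule targets it → [a].
/s/ (between /a/ and /a/): between two vowels, so rule 1 applies → [z].
/a/ (between /s/ and /p/): no rule targets it → [a].
/p/ — not in any rule's target class → [p].
/s/ — between /p/ and /a/; rule 1 does not apply here → [s].
/a/ (between /s/ and /l/): no rule targets it → [a].
/l/ meets the environment for rule 2 (word-finally or immediately before a consonant) → [ɫ].
/f/ — between /l/ and /i/; rule 1 does not apply here → [f].
/i/ (between /f/ and /p/): no rule targets it → [i].
/p/ — not in any rule's target class → [p].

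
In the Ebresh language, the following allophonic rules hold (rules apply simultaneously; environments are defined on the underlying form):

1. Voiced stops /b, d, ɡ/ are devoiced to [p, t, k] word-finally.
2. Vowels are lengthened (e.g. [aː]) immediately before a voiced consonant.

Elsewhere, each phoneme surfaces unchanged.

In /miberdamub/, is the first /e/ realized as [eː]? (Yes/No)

Yes

/e/ — between /b/ and /r/, before a voiced consonant — surfaces as [eː] (rule 2).
The actual realization is [eː], which matches [eː].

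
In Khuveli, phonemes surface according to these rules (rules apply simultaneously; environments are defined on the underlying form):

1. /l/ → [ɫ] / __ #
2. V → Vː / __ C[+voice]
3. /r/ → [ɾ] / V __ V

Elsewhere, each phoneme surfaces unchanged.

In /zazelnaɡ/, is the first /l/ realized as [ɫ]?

No

/l/ (between /e/ and /n/) fails the environment for rule 1, so it stays [l].
The actual realization is [l], not [ɫ].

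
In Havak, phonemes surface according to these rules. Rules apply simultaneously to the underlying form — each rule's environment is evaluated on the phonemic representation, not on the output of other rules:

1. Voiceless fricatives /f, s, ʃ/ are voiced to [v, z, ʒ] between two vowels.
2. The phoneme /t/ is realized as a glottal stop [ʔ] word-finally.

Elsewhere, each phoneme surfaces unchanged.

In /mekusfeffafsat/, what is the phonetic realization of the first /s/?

[s]

/s/ (between /u/ and /f/) fails the environment for rule 1, so it stays [s].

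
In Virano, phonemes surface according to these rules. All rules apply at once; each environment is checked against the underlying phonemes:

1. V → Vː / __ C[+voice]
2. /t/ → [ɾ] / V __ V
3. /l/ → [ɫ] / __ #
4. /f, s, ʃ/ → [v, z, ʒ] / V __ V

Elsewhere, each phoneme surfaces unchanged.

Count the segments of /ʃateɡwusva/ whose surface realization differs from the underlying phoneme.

Segments that undergo a rule: /t/ → [ɾ] (rule 2); /e/ → [eː] (rule 1).
All other segments surface unchanged.

2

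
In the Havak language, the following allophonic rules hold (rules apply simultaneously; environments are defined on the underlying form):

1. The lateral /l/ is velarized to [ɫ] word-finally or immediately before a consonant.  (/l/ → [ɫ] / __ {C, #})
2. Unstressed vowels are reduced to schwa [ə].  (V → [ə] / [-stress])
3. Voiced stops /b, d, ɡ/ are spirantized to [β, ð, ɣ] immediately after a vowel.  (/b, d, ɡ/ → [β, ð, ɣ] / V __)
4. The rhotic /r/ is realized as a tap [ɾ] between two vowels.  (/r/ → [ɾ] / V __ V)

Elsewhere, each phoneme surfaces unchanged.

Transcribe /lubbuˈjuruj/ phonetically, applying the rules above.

[ləβbəˈjuɾəj]

/l/ (word-initial): rule 1 targets it, but not word-finally or immediately before a consonant → unchanged [l].
/u/ (between /l/ and /b/) occurs in an unstressed syllable → [ə] by rule 2.
Rule 3 applies to /b/ (between /u/ and /b/: immediately after a vowel) → [β].
/b/ (between /b/ and /u/): rule 3 targets it, but not immediately after a vowel → unchanged [b].
/u/ — between /b/ and /j/, in an unstressed syllable — surfaces as [ə] (rule 2).
/u/ (between /j/ and /r/) is in the target of rule 2 but the environment (in an unstressed syllable) is not met → [u].
/r/ meets the environment for rule 4 (between two vowels) → [ɾ].
/u/ (between /r/ and /j/) occurs in an unstressed syllable → [ə] by rule 2.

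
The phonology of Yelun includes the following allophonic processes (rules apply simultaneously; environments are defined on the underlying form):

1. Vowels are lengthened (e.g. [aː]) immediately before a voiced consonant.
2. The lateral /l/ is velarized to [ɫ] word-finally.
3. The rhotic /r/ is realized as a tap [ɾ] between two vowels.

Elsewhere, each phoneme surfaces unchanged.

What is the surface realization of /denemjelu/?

[deːneːmjeːlu]

/d/ (word-initial): no rule targets it → [d].
/e/ — between /d/ and /n/, before a voiced consonant — surfaces as [eː] (rule 1).
/n/ — not in any rule's target class → [n].
/e/ meets the environment for rule 1 (before a voiced consonant) → [eː].
/m/ stays [m].
/j/ — not in any rule's target class → [j].
/e/ (between /j/ and /l/) occurs before a voiced consonant → [eː] by rule 1.
/l/ — between /e/ and /u/; rule 2 does not apply here → [l].
/u/ — word-final; rule 1 does not apply here → [u].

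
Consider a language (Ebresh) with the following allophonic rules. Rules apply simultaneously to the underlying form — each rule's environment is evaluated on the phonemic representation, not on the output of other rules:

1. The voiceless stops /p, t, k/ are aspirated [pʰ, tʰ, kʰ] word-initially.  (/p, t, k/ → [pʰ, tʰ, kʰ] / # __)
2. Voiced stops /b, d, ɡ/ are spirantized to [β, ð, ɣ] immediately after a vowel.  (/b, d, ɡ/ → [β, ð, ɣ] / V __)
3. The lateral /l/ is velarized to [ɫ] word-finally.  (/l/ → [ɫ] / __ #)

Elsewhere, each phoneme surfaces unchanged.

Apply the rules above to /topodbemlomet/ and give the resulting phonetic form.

Rule 1 applies to /t/ (word-initial: word-initially) → [tʰ].
/p/ (between /o/ and /o/) fails the environment for rule 1, so it stays [p].
/d/ (between /o/ and /b/) occurs immediately after a vowel → [ð] by rule 2.
/b/ (between /d/ and /e/) fails the environment for rule 2, so it stays [b].
/l/ — between /m/ and /o/; rule 3 does not apply here → [l].
/t/ (word-final) is in the target of rule 1 but the environment (word-initially) is not met → [t].

[tʰopoðbemlomet]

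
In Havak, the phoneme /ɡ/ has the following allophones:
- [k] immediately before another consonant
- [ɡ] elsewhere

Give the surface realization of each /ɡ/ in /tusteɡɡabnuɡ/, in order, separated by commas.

[k], [ɡ], [ɡ]

Occurrence 1 (position 6): immediately before another consonant → [k].
Occurrence 2 (position 7): no conditioning environment matches → elsewhere allophone [ɡ].
Occurrence 3 (position 12): no conditioning environment matches → elsewhere allophone [ɡ].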